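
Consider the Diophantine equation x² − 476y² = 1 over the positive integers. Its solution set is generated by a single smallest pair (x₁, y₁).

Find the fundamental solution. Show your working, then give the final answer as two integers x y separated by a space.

√476 = [21; 1,4,2,10,2,4,1,42, …], period ℓ=8 (even) → k=7
k=0  a_k=21  p_k/q_k = 21/1
…
k=2  a_k=4  p_k/q_k = 109/5
…
k=4  a_k=10  p_k/q_k = 2509/115
k=5  a_k=2  p_k/q_k = 5258/241
k=6  a_k=4  p_k/q_k = 23541/1079
k=7  a_k=1  p_k/q_k = 28799/1320
→ (28799, 1320).  Check: 28799²=829382401, 476·1320²=829382400, difference 1.

28799 1320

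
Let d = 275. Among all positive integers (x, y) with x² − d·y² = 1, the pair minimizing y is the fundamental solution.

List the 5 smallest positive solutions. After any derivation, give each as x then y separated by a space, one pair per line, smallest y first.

√275 → a₀=16, period (1,1,2,1,1,32); ℓ=6 even so k=5
k=0  a_k=16  p_k/q_k = 16/1
k=1  a_k=1  p_k/q_k = 17/1
k=2  a_k=1  p_k/q_k = 33/2
…
k=4  a_k=1  p_k/q_k = 116/7
k=5  a_k=1  p_k/q_k = 199/12
fundamental: x₁=199, y₁=12  (since 39601 − 275·144 = 1)
k=2:  x_2 = 199·199+275·12·12 = 79201,  y_2 = 199·12+12·199 = 4776
k=3:  x_3 = 199·79201+275·12·4776 = 31521799,  y_3 = 199·4776+12·79201 = 1900836
k=4:  x_4 = 199·31521799+275·12·1900836 = 12545596801,  y_4 = 199·1900836+12·31521799 = 756527952
k=5:  x_5 = 199·12545596801+275·12·756527952 = 4993116004999,  y_5 = 199·756527952+12·12545596801 = 301096224060

199 12
79201 4776
31521799 1900836
12545596801 756527952
4993116004999 301096224060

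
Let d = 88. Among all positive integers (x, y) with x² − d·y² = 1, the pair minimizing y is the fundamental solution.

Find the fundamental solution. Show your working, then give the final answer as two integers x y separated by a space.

197 21

[9; 2,1,1,1,2,18] for √88; ℓ=6 ⇒ convergent index 5
k=0  a_k=9  p_k/q_k = 9/1
…
k=4  a_k=1  p_k/q_k = 75/8
k=5  a_k=2  p_k/q_k = 197/21
→ (197, 21).  Check: 197²=38809, 88·21²=38808, difference 1.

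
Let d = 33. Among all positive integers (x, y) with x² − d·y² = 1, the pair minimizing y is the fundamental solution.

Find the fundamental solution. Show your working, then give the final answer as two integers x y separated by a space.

23 4

√33 → a₀=5, period (1,2,1,10); ℓ=4 even so k=3
i=0: a=5 ⇒ p=5, q=1
…
i=2: a=2 ⇒ p=17, q=3
i=3: a=1 ⇒ p=23, q=4
→ (23, 4).  Check: 23²=529, 33·4²=528, difference 1.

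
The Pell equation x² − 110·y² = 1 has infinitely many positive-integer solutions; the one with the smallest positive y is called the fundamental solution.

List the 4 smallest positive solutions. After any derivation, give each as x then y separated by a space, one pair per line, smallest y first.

√110 = [10; 2,20, …], period ℓ=2 (even) → k=1
k=0  a_k=10  p_k/q_k = 10/1
k=1  a_k=2  p_k/q_k = 21/2
fundamental: x₁=21, y₁=2  (since 441 − 110·4 = 1)
(21+2√110)^2 = 881 + 84√110
(21+2√110)^3 = 36981 + 3526√110
(21+2√110)^4 = 1552321 + 148008√110

21 2
881 84
36981 3526
1552321 148008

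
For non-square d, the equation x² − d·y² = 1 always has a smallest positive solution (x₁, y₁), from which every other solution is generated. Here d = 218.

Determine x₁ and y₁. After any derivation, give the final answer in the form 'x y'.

126003 8534

d=218: √d = [14; 1,3,3,1,28] (ℓ=5, odd), read p_9/q_9
k=0  a_k=14  p_k/q_k = 14/1
k=1  a_k=1  p_k/q_k = 15/1
k=2  a_k=3  p_k/q_k = 59/4
k=3  a_k=3  p_k/q_k = 192/13
k=4  a_k=1  p_k/q_k = 251/17
k=5  a_k=28  p_k/q_k = 7220/489
k=6  a_k=1  p_k/q_k = 7471/506
k=7  a_k=3  p_k/q_k = 29633/2007
k=8  a_k=3  p_k/q_k = 96370/6527
k=9  a_k=1  p_k/q_k = 126003/8534
(x₁, y₁) = (126003, 8534);  126003² − 218·8534² = 1 ✓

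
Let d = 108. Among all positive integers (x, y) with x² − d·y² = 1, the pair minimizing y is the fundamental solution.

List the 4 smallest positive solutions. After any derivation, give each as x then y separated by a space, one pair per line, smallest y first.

[10; 2,1,1,4,1,1,2,20] for √108; ℓ=8 ⇒ convergent index 7
k=0  a_k=10  p_k/q_k = 10/1
k=1  a_k=2  p_k/q_k = 21/2
k=2  a_k=1  p_k/q_k = 31/3
k=3  a_k=1  p_k/q_k = 52/5
…
k=6  a_k=1  p_k/q_k = 530/51
k=7  a_k=2  p_k/q_k = 1351/130
→ (1351, 130).  Check: 1351²=1825201, 108·130²=1825200, difference 1.
(x_2, y_2) = (1351·1351 + 108·130·130, 1351·130 + 130·1351) = (3650401, 351260)
(x_3, y_3) = (1351·3650401 + 108·130·351260, 1351·351260 + 130·3650401) = (9863382151, 949104390)
(x_4, y_4) = (1351·9863382151 + 108·130·949104390, 1351·949104390 + 130·9863382151) = (26650854921601, 2564479710520)

1351 130
3650401 351260
9863382151 949104390
26650854921601 2564479710520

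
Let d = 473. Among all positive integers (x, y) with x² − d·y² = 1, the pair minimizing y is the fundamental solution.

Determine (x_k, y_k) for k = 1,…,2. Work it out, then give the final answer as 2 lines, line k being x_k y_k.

√473 = [21; 1,2,1,42, …], period ℓ=4 (even) → k=3
a_0=21:  p_0=21·1+0=21,  q_0=21·0+1=1
…
a_2=2:  p_2=2·22+21=65,  q_2=2·1+1=3
a_3=1:  p_3=1·65+22=87,  q_3=1·3+1=4
→ (87, 4).  Check: 87²=7569, 473·4²=7568, difference 1.
(x_2, y_2) = (87·87 + 473·4·4, 87·4 + 4·87) = (15137, 696)

87 4
15137 696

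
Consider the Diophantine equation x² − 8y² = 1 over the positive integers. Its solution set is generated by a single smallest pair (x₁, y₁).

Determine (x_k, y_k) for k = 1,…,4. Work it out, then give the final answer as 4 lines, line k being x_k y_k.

d=8: √d = [2; 1,4] (ℓ=2, even), read p_1/q_1
a_0=2:  p_0=2·1+0=2,  q_0=2·0+1=1
a_1=1:  p_1=1·2+1=3,  q_1=1·1+0=1
→ (3, 1).  Check: 3²=9, 8·1²=8, difference 1.
(3+1√8)^2 = 17 + 6√8
(3+1√8)^3 = 99 + 35√8
(3+1√8)^4 = 577 + 204√8

3 1
17 6
99 35
577 204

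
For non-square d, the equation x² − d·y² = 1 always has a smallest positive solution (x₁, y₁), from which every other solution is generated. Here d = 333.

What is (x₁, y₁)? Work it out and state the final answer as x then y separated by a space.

d=333: √d = [18; 4,36] (ℓ=2, even), read p_1/q_1
k=0  a_k=18  p_k/q_k = 18/1
k=1  a_k=4  p_k/q_k = 73/4
fundamental: x₁=73, y₁=4  (since 5329 − 333·16 = 1)

73 4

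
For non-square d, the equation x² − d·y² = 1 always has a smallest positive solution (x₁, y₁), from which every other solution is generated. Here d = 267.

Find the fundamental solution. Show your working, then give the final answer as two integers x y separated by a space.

√267 → a₀=16, period (2,1,15,1,2,32); ℓ=6 even so k=5
k=0  a_k=16  p_k/q_k = 16/1
…
k=3  a_k=15  p_k/q_k = 768/47
k=4  a_k=1  p_k/q_k = 817/50
k=5  a_k=2  p_k/q_k = 2402/147
(x₁, y₁) = (2402, 147);  2402² − 267·147² = 1 ✓

2402 147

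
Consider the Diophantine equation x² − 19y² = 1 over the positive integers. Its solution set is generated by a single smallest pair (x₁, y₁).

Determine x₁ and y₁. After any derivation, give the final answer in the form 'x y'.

d=19: √d = [4; 2,1,3,1,2,8] (ℓ=6, even), read p_5/q_5
step 0: (4, 1)  from 4·(1,0) + (0,1)
step 1: (9, 2)  from 2·(4,1) + (1,0)
…
step 4: (61, 14)  from 1·(48,11) + (13,3)
step 5: (170, 39)  from 2·(61,14) + (48,11)
→ (170, 39).  Check: 170²=28900, 19·39²=28899, difference 1.

170 39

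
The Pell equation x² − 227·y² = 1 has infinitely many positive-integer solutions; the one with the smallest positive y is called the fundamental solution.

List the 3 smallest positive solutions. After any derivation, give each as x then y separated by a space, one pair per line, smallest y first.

226 15
102151 6780
46172026 3064545

√227 = [15; 15,30, …], period ℓ=2 (even) → k=1
i=0: a=15 ⇒ p=15, q=1
i=1: a=15 ⇒ p=226, q=15
→ (226, 15).  Check: 226²=51076, 227·15²=51075, difference 1.
(x_2, y_2) = (226·226 + 227·15·15, 226·15 + 15·226) = (102151, 6780)
(x_3, y_3) = (226·102151 + 227·15·6780, 226·6780 + 15·102151) = (46172026, 3064545)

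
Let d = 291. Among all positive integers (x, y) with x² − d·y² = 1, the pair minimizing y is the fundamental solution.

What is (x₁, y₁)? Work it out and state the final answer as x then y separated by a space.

[17; 17,34] for √291; ℓ=2 ⇒ convergent index 1
k=0  a_k=17  p_k/q_k = 17/1
k=1  a_k=17  p_k/q_k = 290/17
→ (290, 17).  Check: 290²=84100, 291·17²=84099, difference 1.

290 17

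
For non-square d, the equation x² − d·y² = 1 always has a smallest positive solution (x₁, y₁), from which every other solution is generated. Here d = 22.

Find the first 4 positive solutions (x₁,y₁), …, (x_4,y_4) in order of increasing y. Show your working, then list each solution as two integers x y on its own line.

197 42
77617 16548
30580901 6519870
12048797377 2568812232

d=22: √d = [4; 1,2,4,2,1,8] (ℓ=6, even), read p_5/q_5
i=0: a=4 ⇒ p=4, q=1
i=1: a=1 ⇒ p=5, q=1
…
i=3: a=4 ⇒ p=61, q=13
i=4: a=2 ⇒ p=136, q=29
i=5: a=1 ⇒ p=197, q=42
→ (197, 42).  Check: 197²=38809, 22·42²=38808, difference 1.
k=2:  x_2 = 197·197+22·42·42 = 77617,  y_2 = 197·42+42·197 = 16548
k=3:  x_3 = 197·77617+22·42·16548 = 30580901,  y_3 = 197·16548+42·77617 = 6519870
k=4:  x_4 = 197·30580901+22·42·6519870 = 12048797377,  y_4 = 197·6519870+42·30580901 = 2568812232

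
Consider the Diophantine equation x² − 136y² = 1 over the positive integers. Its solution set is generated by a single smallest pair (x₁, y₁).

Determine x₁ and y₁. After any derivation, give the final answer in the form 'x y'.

35 3

√136 → a₀=11, period (1,1,1,22); ℓ=4 even so k=3
a_0=11:  p_0=11·1+0=11,  q_0=11·0+1=1
a_1=1:  p_1=1·11+1=12,  q_1=1·1+0=1
a_2=1:  p_2=1·12+11=23,  q_2=1·1+1=2
a_3=1:  p_3=1·23+12=35,  q_3=1·2+1=3
(x₁, y₁) = (35, 3);  35² − 136·3² = 1 ✓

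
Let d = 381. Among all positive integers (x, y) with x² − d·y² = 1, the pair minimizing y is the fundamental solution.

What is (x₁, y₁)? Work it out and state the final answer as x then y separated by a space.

[19; 1,1,12,1,1,38] for √381; ℓ=6 ⇒ convergent index 5
k=0  a_k=19  p_k/q_k = 19/1
…
k=2  a_k=1  p_k/q_k = 39/2
k=3  a_k=12  p_k/q_k = 488/25
k=4  a_k=1  p_k/q_k = 527/27
k=5  a_k=1  p_k/q_k = 1015/52
fundamental: x₁=1015, y₁=52  (since 1030225 − 381·2704 = 1)

1015 52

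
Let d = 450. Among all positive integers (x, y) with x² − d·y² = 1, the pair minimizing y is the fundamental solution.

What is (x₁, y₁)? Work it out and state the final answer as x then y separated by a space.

19601 924

[21; 4,1,2,4,2,1,4,42] for √450; ℓ=8 ⇒ convergent index 7
step 0: (21, 1)  from 21·(1,0) + (0,1)
step 1: (85, 4)  from 4·(21,1) + (1,0)
step 2: (106, 5)  from 1·(85,4) + (21,1)
step 3: (297, 14)  from 2·(106,5) + (85,4)
step 4: (1294, 61)  from 4·(297,14) + (106,5)
step 5: (2885, 136)  from 2·(1294,61) + (297,14)
step 6: (4179, 197)  from 1·(2885,136) + (1294,61)
step 7: (19601, 924)  from 4·(4179,197) + (2885,136)
fundamental: x₁=19601, y₁=924  (since 384199201 − 450·853776 = 1)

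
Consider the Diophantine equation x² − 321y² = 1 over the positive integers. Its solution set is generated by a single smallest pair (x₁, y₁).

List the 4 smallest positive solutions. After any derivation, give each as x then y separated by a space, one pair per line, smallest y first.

√321 = [17; 1,10,1,34, …], period ℓ=4 (even) → k=3
step 0: (17, 1)  from 17·(1,0) + (0,1)
step 1: (18, 1)  from 1·(17,1) + (1,0)
step 2: (197, 11)  from 10·(18,1) + (17,1)
step 3: (215, 12)  from 1·(197,11) + (18,1)
fundamental: x₁=215, y₁=12  (since 46225 − 321·144 = 1)
k=2:  x_2 = 215·215+321·12·12 = 92449,  y_2 = 215·12+12·215 = 5160
k=3:  x_3 = 215·92449+321·12·5160 = 39752855,  y_3 = 215·5160+12·92449 = 2218788
k=4:  x_4 = 215·39752855+321·12·2218788 = 17093635201,  y_4 = 215·2218788+12·39752855 = 954073680

215 12
92449 5160
39752855 2218788
17093635201 954073680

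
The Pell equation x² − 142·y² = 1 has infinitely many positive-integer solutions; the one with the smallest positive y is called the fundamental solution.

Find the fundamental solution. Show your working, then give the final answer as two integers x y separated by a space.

[11; 1,10,1,22] for √142; ℓ=4 ⇒ convergent index 3
step 0: (11, 1)  from 11·(1,0) + (0,1)
step 1: (12, 1)  from 1·(11,1) + (1,0)
step 2: (131, 11)  from 10·(12,1) + (11,1)
step 3: (143, 12)  from 1·(131,11) + (12,1)
→ (143, 12).  Check: 143²=20449, 142·12²=20448, difference 1.

143 12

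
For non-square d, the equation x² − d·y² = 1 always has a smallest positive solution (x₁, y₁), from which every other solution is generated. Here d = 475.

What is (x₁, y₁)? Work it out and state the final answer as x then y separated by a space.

57799 2652

[21; 1,3,1,6,2,6,1,3,1,42] for √475; ℓ=10 ⇒ convergent index 9
k=0  a_k=21  p_k/q_k = 21/1
…
k=3  a_k=1  p_k/q_k = 109/5
k=4  a_k=6  p_k/q_k = 741/34
…
k=6  a_k=6  p_k/q_k = 10287/472
k=7  a_k=1  p_k/q_k = 11878/545
k=8  a_k=3  p_k/q_k = 45921/2107
k=9  a_k=1  p_k/q_k = 57799/2652
fundamental: x₁=57799, y₁=2652  (since 3340724401 − 475·7033104 = 1)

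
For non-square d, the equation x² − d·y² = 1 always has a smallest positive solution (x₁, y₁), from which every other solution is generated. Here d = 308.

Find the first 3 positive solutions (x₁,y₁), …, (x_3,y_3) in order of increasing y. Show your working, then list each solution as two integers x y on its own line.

351 20
246401 14040
172973151 9856060

√308 = [17; 1,1,4,1,1,34, …], period ℓ=6 (even) → k=5
i=0: a=17 ⇒ p=17, q=1
…
i=2: a=1 ⇒ p=35, q=2
…
i=4: a=1 ⇒ p=193, q=11
i=5: a=1 ⇒ p=351, q=20
fundamental: x₁=351, y₁=20  (since 123201 − 308·400 = 1)
(351+20√308)^2 = 246401 + 14040√308
(351+20√308)^3 = 172973151 + 9856060√308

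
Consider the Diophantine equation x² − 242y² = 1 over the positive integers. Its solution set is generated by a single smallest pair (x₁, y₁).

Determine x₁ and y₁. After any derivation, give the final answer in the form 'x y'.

d=242: √d = [15; 1,1,3,1,14,1,3,1,1,30] (ℓ=10, even), read p_9/q_9
step 0: (15, 1)  from 15·(1,0) + (0,1)
…
step 2: (31, 2)  from 1·(16,1) + (15,1)
…
step 5: (2069, 133)  from 14·(140,9) + (109,7)
…
step 7: (8696, 559)  from 3·(2209,142) + (2069,133)
step 8: (10905, 701)  from 1·(8696,559) + (2209,142)
step 9: (19601, 1260)  from 1·(10905,701) + (8696,559)
fundamental: x₁=19601, y₁=1260  (since 384199201 − 242·1587600 = 1)

19601 1260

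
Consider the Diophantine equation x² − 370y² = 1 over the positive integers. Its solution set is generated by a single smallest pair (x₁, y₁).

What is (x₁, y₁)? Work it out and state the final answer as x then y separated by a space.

√370 → a₀=19, period (4,4,38); ℓ=3 odd so k=5
step 0: (19, 1)  from 19·(1,0) + (0,1)
…
step 2: (327, 17)  from 4·(77,4) + (19,1)
step 3: (12503, 650)  from 38·(327,17) + (77,4)
step 4: (50339, 2617)  from 4·(12503,650) + (327,17)
step 5: (213859, 11118)  from 4·(50339,2617) + (12503,650)
→ (213859, 11118).  Check: 213859²=45735671881, 370·11118²=45735671880, difference 1.

213859 11118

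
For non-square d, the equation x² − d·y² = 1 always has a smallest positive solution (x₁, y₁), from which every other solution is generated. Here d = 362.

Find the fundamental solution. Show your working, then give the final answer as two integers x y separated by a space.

723 38

d=362: √d = [19; 38] (ℓ=1, odd), read p_1/q_1
step 0: (19, 1)  from 19·(1,0) + (0,1)
step 1: (723, 38)  from 38·(19,1) + (1,0)
(x₁, y₁) = (723, 38);  723² − 362·38² = 1 ✓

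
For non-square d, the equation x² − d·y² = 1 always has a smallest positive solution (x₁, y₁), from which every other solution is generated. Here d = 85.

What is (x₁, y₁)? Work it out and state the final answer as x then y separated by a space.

√85 → a₀=9, period (4,1,1,4,18); ℓ=5 odd so k=9
k=0  a_k=9  p_k/q_k = 9/1
k=1  a_k=4  p_k/q_k = 37/4
k=2  a_k=1  p_k/q_k = 46/5
k=3  a_k=1  p_k/q_k = 83/9
…
k=7  a_k=1  p_k/q_k = 34813/3776
k=8  a_k=1  p_k/q_k = 62739/6805
k=9  a_k=4  p_k/q_k = 285769/30996
fundamental: x₁=285769, y₁=30996  (since 81663921361 − 85·960752016 = 1)

285769 30996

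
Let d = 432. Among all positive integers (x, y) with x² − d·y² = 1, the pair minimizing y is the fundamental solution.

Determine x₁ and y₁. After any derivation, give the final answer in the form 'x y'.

1351 65

d=432: √d = [20; 1,3,1,1,1,3,1,40] (ℓ=8, even), read p_7/q_7
step 0: (20, 1)  from 20·(1,0) + (0,1)
step 1: (21, 1)  from 1·(20,1) + (1,0)
step 2: (83, 4)  from 3·(21,1) + (20,1)
…
step 4: (187, 9)  from 1·(104,5) + (83,4)
step 5: (291, 14)  from 1·(187,9) + (104,5)
step 6: (1060, 51)  from 3·(291,14) + (187,9)
step 7: (1351, 65)  from 1·(1060,51) + (291,14)
fundamental: x₁=1351, y₁=65  (since 1825201 − 432·4225 = 1)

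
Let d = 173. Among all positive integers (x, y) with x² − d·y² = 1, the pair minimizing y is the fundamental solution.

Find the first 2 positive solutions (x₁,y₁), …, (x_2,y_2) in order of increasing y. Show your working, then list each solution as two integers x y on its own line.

2499849 190060
12498490045601 950242601880

√173 → a₀=13, period (6,1,1,6,26); ℓ=5 odd so k=9
k=0  a_k=13  p_k/q_k = 13/1
…
k=2  a_k=1  p_k/q_k = 92/7
…
k=5  a_k=26  p_k/q_k = 29239/2223
…
k=8  a_k=1  p_k/q_k = 382343/29069
k=9  a_k=6  p_k/q_k = 2499849/190060
(x₁, y₁) = (2499849, 190060);  2499849² − 173·190060² = 1 ✓
n=2: (2499849,190060)∘(2499849,190060) = (2499849·2499849+173·190060·190060, 2499849·190060+190060·2499849) = (12498490045601,950242601880)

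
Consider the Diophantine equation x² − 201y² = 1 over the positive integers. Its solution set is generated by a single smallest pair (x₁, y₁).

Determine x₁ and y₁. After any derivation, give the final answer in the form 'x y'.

515095 36332

[14; 5,1,1,1,2,…,1,5,28] for √201; ℓ=14 ⇒ convergent index 13
step 0: (14, 1)  from 14·(1,0) + (0,1)
step 1: (71, 5)  from 5·(14,1) + (1,0)
…
step 4: (241, 17)  from 1·(156,11) + (85,6)
step 5: (638, 45)  from 2·(241,17) + (156,11)
…
step 12: (91402, 6447)  from 1·(58085,4097) + (33317,2350)
step 13: (515095, 36332)  from 5·(91402,6447) + (58085,4097)
→ (515095, 36332).  Check: 515095²=265322859025, 201·36332²=265322859024, difference 1.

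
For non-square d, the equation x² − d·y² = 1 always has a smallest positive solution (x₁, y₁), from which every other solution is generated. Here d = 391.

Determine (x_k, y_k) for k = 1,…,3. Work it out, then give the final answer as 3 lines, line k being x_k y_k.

7338680 371133
107712448284799 5447252648880
1580934379957370111960 79951288138564985667

√391 = [19; 1,3,2,2,1,…,3,1,38, …], period ℓ=16 (even) → k=15
a_0=19:  p_0=19·1+0=19,  q_0=19·0+1=1
a_1=1:  p_1=1·19+1=20,  q_1=1·1+0=1
…
a_4=2:  p_4=2·178+79=435,  q_4=2·9+4=22
a_5=1:  p_5=1·435+178=613,  q_5=1·22+9=31
a_6=1:  p_6=1·613+435=1048,  q_6=1·31+22=53
a_7=2:  p_7=2·1048+613=2709,  q_7=2·53+31=137
…
a_13=2:  p_13=2·696292+268013=1660597,  q_13=2·35213+13554=83980
a_14=3:  p_14=3·1660597+696292=5678083,  q_14=3·83980+35213=287153
a_15=1:  p_15=1·5678083+1660597=7338680,  q_15=1·287153+83980=371133
(x₁, y₁) = (7338680, 371133);  7338680² − 391·371133² = 1 ✓
k=2:  x_2 = 7338680·7338680+391·371133·371133 = 107712448284799,  y_2 = 7338680·371133+371133·7338680 = 5447252648880
k=3:  x_3 = 7338680·107712448284799+391·371133·5447252648880 = 1580934379957370111960,  y_3 = 7338680·5447252648880+371133·107712448284799 = 79951288138564985667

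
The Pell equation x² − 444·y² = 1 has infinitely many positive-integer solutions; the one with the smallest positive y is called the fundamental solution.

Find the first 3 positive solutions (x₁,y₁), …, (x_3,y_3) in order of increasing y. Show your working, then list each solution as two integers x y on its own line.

√444 → a₀=21, period (14,42); ℓ=2 even so k=1
a_0=21:  p_0=21·1+0=21,  q_0=21·0+1=1
a_1=14:  p_1=14·21+1=295,  q_1=14·1+0=14
fundamental: x₁=295, y₁=14  (since 87025 − 444·196 = 1)
(x_2, y_2) = (295·295 + 444·14·14, 295·14 + 14·295) = (174049, 8260)
(x_3, y_3) = (295·174049 + 444·14·8260, 295·8260 + 14·174049) = (102688615, 4873386)

295 14
174049 8260
102688615 4873386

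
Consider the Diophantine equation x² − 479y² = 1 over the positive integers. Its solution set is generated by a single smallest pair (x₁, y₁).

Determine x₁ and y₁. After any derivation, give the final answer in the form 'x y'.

d=479: √d = [21; 1,7,1,3,2,21,2,3,1,7,1,42] (ℓ=12, even), read p_11/q_11
a_0=21:  p_0=21·1+0=21,  q_0=21·0+1=1
a_1=1:  p_1=1·21+1=22,  q_1=1·1+0=1
a_2=7:  p_2=7·22+21=175,  q_2=7·1+1=8
a_3=1:  p_3=1·175+22=197,  q_3=1·8+1=9
…
a_5=2:  p_5=2·766+197=1729,  q_5=2·35+9=79
a_6=21:  p_6=21·1729+766=37075,  q_6=21·79+35=1694
a_7=2:  p_7=2·37075+1729=75879,  q_7=2·1694+79=3467
a_8=3:  p_8=3·75879+37075=264712,  q_8=3·3467+1694=12095
a_9=1:  p_9=1·264712+75879=340591,  q_9=1·12095+3467=15562
a_10=7:  p_10=7·340591+264712=2648849,  q_10=7·15562+12095=121029
a_11=1:  p_11=1·2648849+340591=2989440,  q_11=1·121029+15562=136591
fundamental: x₁=2989440, y₁=136591  (since 8936751513600 − 479·18657101281 = 1)

2989440 136591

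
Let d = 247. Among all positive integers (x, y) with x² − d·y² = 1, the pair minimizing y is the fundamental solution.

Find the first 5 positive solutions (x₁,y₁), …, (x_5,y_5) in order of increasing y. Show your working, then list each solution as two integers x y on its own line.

85292 5427
14549450527 925759368
2481903468612476 157919736025485
423373021275241155457 26938580249245573872
72220663458733833793864412 4595290773079387237355763

√247 = [15; 1,2,1,1,9,1,9,1,1,2,1,30, …], period ℓ=12 (even) → k=11
step 0: (15, 1)  from 15·(1,0) + (0,1)
step 1: (16, 1)  from 1·(15,1) + (1,0)
step 2: (47, 3)  from 2·(16,1) + (15,1)
…
step 5: (1053, 67)  from 9·(110,7) + (63,4)
step 6: (1163, 74)  from 1·(1053,67) + (110,7)
step 7: (11520, 733)  from 9·(1163,74) + (1053,67)
step 8: (12683, 807)  from 1·(11520,733) + (1163,74)
…
step 10: (61089, 3887)  from 2·(24203,1540) + (12683,807)
step 11: (85292, 5427)  from 1·(61089,3887) + (24203,1540)
(x₁, y₁) = (85292, 5427);  85292² − 247·5427² = 1 ✓
n=2: (85292,5427)∘(85292,5427) = (85292·85292+247·5427·5427, 85292·5427+5427·85292) = (14549450527,925759368)
n=3: (14549450527,925759368)∘(85292,5427) = (85292·14549450527+247·5427·925759368, 85292·925759368+5427·14549450527) = (2481903468612476,157919736025485)
n=4: (2481903468612476,157919736025485)∘(85292,5427) = (85292·2481903468612476+247·5427·157919736025485, 85292·157919736025485+5427·2481903468612476) = (423373021275241155457,26938580249245573872)
n=5: (423373021275241155457,26938580249245573872)∘(85292,5427) = (85292·423373021275241155457+247·5427·26938580249245573872, 85292·26938580249245573872+5427·423373021275241155457) = (72220663458733833793864412,4595290773079387237355763)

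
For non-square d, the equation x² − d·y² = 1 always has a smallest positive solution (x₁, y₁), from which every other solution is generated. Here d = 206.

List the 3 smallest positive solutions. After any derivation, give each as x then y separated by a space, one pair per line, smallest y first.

d=206: √d = [14; 2,1,5,14,5,1,2,28] (ℓ=8, even), read p_7/q_7
a_0=14:  p_0=14·1+0=14,  q_0=14·0+1=1
a_1=2:  p_1=2·14+1=29,  q_1=2·1+0=2
a_2=1:  p_2=1·29+14=43,  q_2=1·2+1=3
…
a_5=5:  p_5=5·3459+244=17539,  q_5=5·241+17=1222
a_6=1:  p_6=1·17539+3459=20998,  q_6=1·1222+241=1463
a_7=2:  p_7=2·20998+17539=59535,  q_7=2·1463+1222=4148
→ (59535, 4148).  Check: 59535²=3544416225, 206·4148²=3544416224, difference 1.
(59535+4148√206)^2 = 7088832449 + 493902360√206
(59535+4148√206)^3 = 844067279642895 + 58808954001052√206

59535 4148
7088832449 493902360
844067279642895 58808954001052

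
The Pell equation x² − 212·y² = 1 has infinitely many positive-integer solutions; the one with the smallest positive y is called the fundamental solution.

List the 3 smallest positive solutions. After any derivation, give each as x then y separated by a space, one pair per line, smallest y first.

√212 → a₀=14, period (1,1,3,1,1,…,1,1,28); ℓ=14 even so k=13
i=0: a=14 ⇒ p=14, q=1
…
i=4: a=1 ⇒ p=131, q=9
i=5: a=1 ⇒ p=233, q=16
…
i=7: a=6 ⇒ p=2417, q=166
…
i=10: a=1 ⇒ p=7979, q=548
…
i=12: a=1 ⇒ p=37114, q=2549
i=13: a=1 ⇒ p=66249, q=4550
→ (66249, 4550).  Check: 66249²=4388930001, 212·4550²=4388930000, difference 1.
(x_2, y_2) = (66249·66249 + 212·4550·4550, 66249·4550 + 4550·66249) = (8777860001, 602865900)
(x_3, y_3) = (66249·8777860001 + 212·4550·602865900, 66249·602865900 + 4550·8777860001) = (1163048894346249, 79878526013650)

66249 4550
8777860001 602865900
1163048894346249 79878526013650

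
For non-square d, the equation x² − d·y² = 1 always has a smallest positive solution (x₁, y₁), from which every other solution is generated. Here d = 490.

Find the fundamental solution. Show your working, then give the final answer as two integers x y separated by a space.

1039681 46968

[22; 7,2,1,4,4,4,1,2,7,44] for √490; ℓ=10 ⇒ convergent index 9
step 0: (22, 1)  from 22·(1,0) + (0,1)
…
step 2: (332, 15)  from 2·(155,7) + (22,1)
step 3: (487, 22)  from 1·(332,15) + (155,7)
step 4: (2280, 103)  from 4·(487,22) + (332,15)
…
step 7: (50315, 2273)  from 1·(40708,1839) + (9607,434)
step 8: (141338, 6385)  from 2·(50315,2273) + (40708,1839)
step 9: (1039681, 46968)  from 7·(141338,6385) + (50315,2273)
fundamental: x₁=1039681, y₁=46968  (since 1080936581761 − 490·2205993024 = 1)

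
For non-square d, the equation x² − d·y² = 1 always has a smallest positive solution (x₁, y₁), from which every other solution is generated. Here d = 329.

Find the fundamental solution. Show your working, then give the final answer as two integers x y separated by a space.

2376415 131016

d=329: √d = [18; 7,4,2,1,1,4,1,1,2,4,7,36] (ℓ=12, even), read p_11/q_11
k=0  a_k=18  p_k/q_k = 18/1
…
k=8  a_k=1  p_k/q_k = 29366/1619
…
k=10  a_k=4  p_k/q_k = 328794/18127
k=11  a_k=7  p_k/q_k = 2376415/131016
fundamental: x₁=2376415, y₁=131016  (since 5647348252225 − 329·17165192256 = 1)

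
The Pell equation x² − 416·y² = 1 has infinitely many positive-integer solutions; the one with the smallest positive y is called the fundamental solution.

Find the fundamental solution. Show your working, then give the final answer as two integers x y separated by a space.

5201 255

[20; 2,1,1,9,1,1,2,40] for √416; ℓ=8 ⇒ convergent index 7
i=0: a=20 ⇒ p=20, q=1
…
i=2: a=1 ⇒ p=61, q=3
…
i=4: a=9 ⇒ p=979, q=48
i=5: a=1 ⇒ p=1081, q=53
i=6: a=1 ⇒ p=2060, q=101
i=7: a=2 ⇒ p=5201, q=255
(x₁, y₁) = (5201, 255);  5201² − 416·255² = 1 ✓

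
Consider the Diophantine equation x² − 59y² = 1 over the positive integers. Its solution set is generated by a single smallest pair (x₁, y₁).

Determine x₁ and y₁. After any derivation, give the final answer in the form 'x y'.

d=59: √d = [7; 1,2,7,2,1,14] (ℓ=6, even), read p_5/q_5
a_0=7:  p_0=7·1+0=7,  q_0=7·0+1=1
…
a_2=2:  p_2=2·8+7=23,  q_2=2·1+1=3
…
a_4=2:  p_4=2·169+23=361,  q_4=2·22+3=47
a_5=1:  p_5=1·361+169=530,  q_5=1·47+22=69
→ (530, 69).  Check: 530²=280900, 59·69²=280899, difference 1.

530 69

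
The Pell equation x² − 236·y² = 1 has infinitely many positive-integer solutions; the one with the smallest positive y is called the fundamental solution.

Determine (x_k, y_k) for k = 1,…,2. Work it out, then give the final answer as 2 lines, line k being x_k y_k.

561799 36570
631236232801 41089978860

√236 = [15; 2,1,3,5,1,6,1,5,3,1,2,30, …], period ℓ=12 (even) → k=11
k=0  a_k=15  p_k/q_k = 15/1
k=1  a_k=2  p_k/q_k = 31/2
…
k=5  a_k=1  p_k/q_k = 1060/69
k=6  a_k=6  p_k/q_k = 7251/472
…
k=8  a_k=5  p_k/q_k = 48806/3177
…
k=10  a_k=1  p_k/q_k = 203535/13249
k=11  a_k=2  p_k/q_k = 561799/36570
→ (561799, 36570).  Check: 561799²=315618116401, 236·36570²=315618116400, difference 1.
(x_2, y_2) = (561799·561799 + 236·36570·36570, 561799·36570 + 36570·561799) = (631236232801, 41089978860)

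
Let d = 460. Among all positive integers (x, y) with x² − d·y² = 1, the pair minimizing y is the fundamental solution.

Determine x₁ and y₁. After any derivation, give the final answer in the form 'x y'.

2535751 118230

d=460: √d = [21; 2,4,3,1,2,10,2,1,3,4,2,42] (ℓ=12, even), read p_11/q_11
step 0: (21, 1)  from 21·(1,0) + (0,1)
step 1: (43, 2)  from 2·(21,1) + (1,0)
…
step 3: (622, 29)  from 3·(193,9) + (43,2)
…
step 9: (265693, 12388)  from 3·(72257,3369) + (48922,2281)
step 10: (1135029, 52921)  from 4·(265693,12388) + (72257,3369)
step 11: (2535751, 118230)  from 2·(1135029,52921) + (265693,12388)
→ (2535751, 118230).  Check: 2535751²=6430033134001, 460·118230²=6430033134000, difference 1.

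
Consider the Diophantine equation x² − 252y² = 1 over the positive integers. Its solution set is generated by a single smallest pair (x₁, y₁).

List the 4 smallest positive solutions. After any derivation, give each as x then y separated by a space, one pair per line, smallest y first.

[15; 1,6,1,30] for √252; ℓ=4 ⇒ convergent index 3
k=0  a_k=15  p_k/q_k = 15/1
…
k=2  a_k=6  p_k/q_k = 111/7
k=3  a_k=1  p_k/q_k = 127/8
fundamental: x₁=127, y₁=8  (since 16129 − 252·64 = 1)
k=2:  x_2 = 127·127+252·8·8 = 32257,  y_2 = 127·8+8·127 = 2032
k=3:  x_3 = 127·32257+252·8·2032 = 8193151,  y_3 = 127·2032+8·32257 = 516120
k=4:  x_4 = 127·8193151+252·8·516120 = 2081028097,  y_4 = 127·516120+8·8193151 = 131092448

127 8
32257 2032
8193151 516120
2081028097 131092448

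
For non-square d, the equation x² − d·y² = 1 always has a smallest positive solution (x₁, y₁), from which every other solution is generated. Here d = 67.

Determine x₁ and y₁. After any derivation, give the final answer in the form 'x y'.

√67 = [8; 5,2,1,1,7,1,1,2,5,16, …], period ℓ=10 (even) → k=9
a_0=8:  p_0=8·1+0=8,  q_0=8·0+1=1
…
a_3=1:  p_3=1·90+41=131,  q_3=1·11+5=16
a_4=1:  p_4=1·131+90=221,  q_4=1·16+11=27
a_5=7:  p_5=7·221+131=1678,  q_5=7·27+16=205
…
a_7=1:  p_7=1·1899+1678=3577,  q_7=1·232+205=437
a_8=2:  p_8=2·3577+1899=9053,  q_8=2·437+232=1106
a_9=5:  p_9=5·9053+3577=48842,  q_9=5·1106+437=5967
→ (48842, 5967).  Check: 48842²=2385540964, 67·5967²=2385540963, difference 1.

48842 5967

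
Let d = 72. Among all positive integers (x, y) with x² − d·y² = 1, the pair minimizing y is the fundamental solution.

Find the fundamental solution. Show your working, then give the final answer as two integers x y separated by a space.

17 2

√72 → a₀=8, period (2,16); ℓ=2 even so k=1
i=0: a=8 ⇒ p=8, q=1
i=1: a=2 ⇒ p=17, q=2
→ (17, 2).  Check: 17²=289, 72·2²=288, difference 1.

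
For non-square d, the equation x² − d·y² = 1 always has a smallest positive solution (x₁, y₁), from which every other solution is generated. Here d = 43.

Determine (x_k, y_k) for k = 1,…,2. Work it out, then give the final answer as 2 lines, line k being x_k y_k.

√43 → a₀=6, period (1,1,3,1,5,1,3,1,1,12); ℓ=10 even so k=9
a_0=6:  p_0=6·1+0=6,  q_0=6·0+1=1
…
a_8=1:  p_8=1·1541+400=1941,  q_8=1·235+61=296
a_9=1:  p_9=1·1941+1541=3482,  q_9=1·296+235=531
fundamental: x₁=3482, y₁=531  (since 12124324 − 43·281961 = 1)
n=2: (3482,531)∘(3482,531) = (3482·3482+43·531·531, 3482·531+531·3482) = (24248647,3697884)

3482 531
24248647 3697884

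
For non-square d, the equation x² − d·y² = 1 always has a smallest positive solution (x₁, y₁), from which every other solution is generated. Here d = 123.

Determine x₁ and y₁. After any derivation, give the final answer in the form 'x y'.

√123 = [11; 11,22, …], period ℓ=2 (even) → k=1
step 0: (11, 1)  from 11·(1,0) + (0,1)
step 1: (122, 11)  from 11·(11,1) + (1,0)
fundamental: x₁=122, y₁=11  (since 14884 − 123·121 = 1)

122 11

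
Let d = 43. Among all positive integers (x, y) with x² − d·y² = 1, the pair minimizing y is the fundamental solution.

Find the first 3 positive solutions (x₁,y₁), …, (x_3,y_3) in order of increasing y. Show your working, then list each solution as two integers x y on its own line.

3482 531
24248647 3697884
168867574226 25752063645

√43 = [6; 1,1,3,1,5,1,3,1,1,12, …], period ℓ=10 (even) → k=9
k=0  a_k=6  p_k/q_k = 6/1
…
k=2  a_k=1  p_k/q_k = 13/2
k=3  a_k=3  p_k/q_k = 46/7
k=4  a_k=1  p_k/q_k = 59/9
k=5  a_k=5  p_k/q_k = 341/52
…
k=7  a_k=3  p_k/q_k = 1541/235
k=8  a_k=1  p_k/q_k = 1941/296
k=9  a_k=1  p_k/q_k = 3482/531
fundamental: x₁=3482, y₁=531  (since 12124324 − 43·281961 = 1)
k=2:  x_2 = 3482·3482+43·531·531 = 24248647,  y_2 = 3482·531+531·3482 = 3697884
k=3:  x_3 = 3482·24248647+43·531·3697884 = 168867574226,  y_3 = 3482·3697884+531·24248647 = 25752063645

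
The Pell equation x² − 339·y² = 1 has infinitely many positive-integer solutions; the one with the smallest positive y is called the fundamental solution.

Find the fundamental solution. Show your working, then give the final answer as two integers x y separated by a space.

97970 5321

√339 = [18; 2,2,2,1,17,1,2,2,2,36, …], period ℓ=10 (even) → k=9
step 0: (18, 1)  from 18·(1,0) + (0,1)
…
step 2: (92, 5)  from 2·(37,2) + (18,1)
step 3: (221, 12)  from 2·(92,5) + (37,2)
step 4: (313, 17)  from 1·(221,12) + (92,5)
step 5: (5542, 301)  from 17·(313,17) + (221,12)
step 6: (5855, 318)  from 1·(5542,301) + (313,17)
…
step 8: (40359, 2192)  from 2·(17252,937) + (5855,318)
step 9: (97970, 5321)  from 2·(40359,2192) + (17252,937)
→ (97970, 5321).  Check: 97970²=9598120900, 339·5321²=9598120899, difference 1.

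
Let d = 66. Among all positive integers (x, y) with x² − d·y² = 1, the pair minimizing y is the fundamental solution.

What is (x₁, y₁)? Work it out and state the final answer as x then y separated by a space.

√66 → a₀=8, period (8,16); ℓ=2 even so k=1
step 0: (8, 1)  from 8·(1,0) + (0,1)
step 1: (65, 8)  from 8·(8,1) + (1,0)
→ (65, 8).  Check: 65²=4225, 66·8²=4224, difference 1.

65 8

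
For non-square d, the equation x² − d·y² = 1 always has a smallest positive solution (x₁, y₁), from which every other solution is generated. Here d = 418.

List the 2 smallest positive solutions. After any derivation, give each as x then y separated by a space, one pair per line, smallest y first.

√418 = [20; 2,4,20,4,2,40, …], period ℓ=6 (even) → k=5
k=0  a_k=20  p_k/q_k = 20/1
k=1  a_k=2  p_k/q_k = 41/2
…
k=3  a_k=20  p_k/q_k = 3721/182
k=4  a_k=4  p_k/q_k = 15068/737
k=5  a_k=2  p_k/q_k = 33857/1656
→ (33857, 1656).  Check: 33857²=1146296449, 418·1656²=1146296448, difference 1.
(33857+1656√418)^2 = 2292592897 + 112134384√418

33857 1656
2292592897 112134384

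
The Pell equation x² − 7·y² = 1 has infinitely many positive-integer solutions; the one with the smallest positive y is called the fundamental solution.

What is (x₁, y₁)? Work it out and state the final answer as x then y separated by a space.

[2; 1,1,1,4] for √7; ℓ=4 ⇒ convergent index 3
i=0: a=2 ⇒ p=2, q=1
…
i=2: a=1 ⇒ p=5, q=2
i=3: a=1 ⇒ p=8, q=3
fundamental: x₁=8, y₁=3  (since 64 − 7·9 = 1)

8 3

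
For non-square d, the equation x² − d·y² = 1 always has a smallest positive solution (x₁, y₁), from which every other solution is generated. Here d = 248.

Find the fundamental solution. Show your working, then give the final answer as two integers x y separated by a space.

d=248: √d = [15; 1,2,1,30] (ℓ=4, even), read p_3/q_3
k=0  a_k=15  p_k/q_k = 15/1
…
k=2  a_k=2  p_k/q_k = 47/3
k=3  a_k=1  p_k/q_k = 63/4
→ (63, 4).  Check: 63²=3969, 248·4²=3968, difference 1.

63 4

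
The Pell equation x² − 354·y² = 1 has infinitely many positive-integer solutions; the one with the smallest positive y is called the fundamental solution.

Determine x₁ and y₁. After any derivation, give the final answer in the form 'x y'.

258065 13716

[18; 1,4,2,2,18,2,2,4,1,36] for √354; ℓ=10 ⇒ convergent index 9
k=0  a_k=18  p_k/q_k = 18/1
…
k=3  a_k=2  p_k/q_k = 207/11
…
k=6  a_k=2  p_k/q_k = 19210/1021
…
k=8  a_k=4  p_k/q_k = 210294/11177
k=9  a_k=1  p_k/q_k = 258065/13716
(x₁, y₁) = (258065, 13716);  258065² − 354·13716² = 1 ✓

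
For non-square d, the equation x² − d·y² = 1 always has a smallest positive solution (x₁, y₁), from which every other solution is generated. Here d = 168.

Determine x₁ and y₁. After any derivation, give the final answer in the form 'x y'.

13 1

√168 → a₀=12, period (1,24); ℓ=2 even so k=1
step 0: (12, 1)  from 12·(1,0) + (0,1)
step 1: (13, 1)  from 1·(12,1) + (1,0)
(x₁, y₁) = (13, 1);  13² − 168·1² = 1 ✓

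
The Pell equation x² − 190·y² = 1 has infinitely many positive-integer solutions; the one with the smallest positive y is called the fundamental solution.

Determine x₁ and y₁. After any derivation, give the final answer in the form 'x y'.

52021 3774

[13; 1,3,1,1,1,…,3,1,26] for √190; ℓ=14 ⇒ convergent index 13
step 0: (13, 1)  from 13·(1,0) + (0,1)
step 1: (14, 1)  from 1·(13,1) + (1,0)
…
step 3: (69, 5)  from 1·(55,4) + (14,1)
step 4: (124, 9)  from 1·(69,5) + (55,4)
…
step 7: (1213, 88)  from 2·(510,37) + (193,14)
step 8: (2936, 213)  from 2·(1213,88) + (510,37)
…
step 10: (7085, 514)  from 1·(4149,301) + (2936,213)
…
step 12: (40787, 2959)  from 3·(11234,815) + (7085,514)
step 13: (52021, 3774)  from 1·(40787,2959) + (11234,815)
→ (52021, 3774).  Check: 52021²=2706184441, 190·3774²=2706184440, difference 1.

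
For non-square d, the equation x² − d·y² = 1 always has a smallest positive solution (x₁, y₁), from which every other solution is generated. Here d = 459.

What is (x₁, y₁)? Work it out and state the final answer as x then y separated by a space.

d=459: √d = [21; 2,2,1,4,21,4,1,2,2,42] (ℓ=10, even), read p_9/q_9
i=0: a=21 ⇒ p=21, q=1
i=1: a=2 ⇒ p=43, q=2
i=2: a=2 ⇒ p=107, q=5
i=3: a=1 ⇒ p=150, q=7
i=4: a=4 ⇒ p=707, q=33
i=5: a=21 ⇒ p=14997, q=700
i=6: a=4 ⇒ p=60695, q=2833
i=7: a=1 ⇒ p=75692, q=3533
i=8: a=2 ⇒ p=212079, q=9899
i=9: a=2 ⇒ p=499850, q=23331
→ (499850, 23331).  Check: 499850²=249850022500, 459·23331²=249850022499, difference 1.

499850 23331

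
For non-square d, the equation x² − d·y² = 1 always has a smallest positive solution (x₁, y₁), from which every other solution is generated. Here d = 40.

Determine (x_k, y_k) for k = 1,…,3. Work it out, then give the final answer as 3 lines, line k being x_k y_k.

d=40: √d = [6; 3,12] (ℓ=2, even), read p_1/q_1
a_0=6:  p_0=6·1+0=6,  q_0=6·0+1=1
a_1=3:  p_1=3·6+1=19,  q_1=3·1+0=3
fundamental: x₁=19, y₁=3  (since 361 − 40·9 = 1)
k=2:  x_2 = 19·19+40·3·3 = 721,  y_2 = 19·3+3·19 = 114
k=3:  x_3 = 19·721+40·3·114 = 27379,  y_3 = 19·114+3·721 = 4329

19 3
721 114
27379 4329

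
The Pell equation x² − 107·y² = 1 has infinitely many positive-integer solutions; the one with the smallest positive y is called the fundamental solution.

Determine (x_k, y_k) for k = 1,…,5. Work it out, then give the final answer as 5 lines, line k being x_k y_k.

√107 = [10; 2,1,9,1,2,20, …], period ℓ=6 (even) → k=5
step 0: (10, 1)  from 10·(1,0) + (0,1)
…
step 2: (31, 3)  from 1·(21,2) + (10,1)
step 3: (300, 29)  from 9·(31,3) + (21,2)
step 4: (331, 32)  from 1·(300,29) + (31,3)
step 5: (962, 93)  from 2·(331,32) + (300,29)
fundamental: x₁=962, y₁=93  (since 925444 − 107·8649 = 1)
(x_2, y_2) = (962·962 + 107·93·93, 962·93 + 93·962) = (1850887, 178932)
(x_3, y_3) = (962·1850887 + 107·93·178932, 962·178932 + 93·1850887) = (3561105626, 344265075)
(x_4, y_4) = (962·3561105626 + 107·93·344265075, 962·344265075 + 93·3561105626) = (6851565373537, 662365825368)
(x_5, y_5) = (962·6851565373537 + 107·93·662365825368, 962·662365825368 + 93·6851565373537) = (13182408217579562, 1274391503742957)

962 93
1850887 178932
3561105626 344265075
6851565373537 662365825368
13182408217579562 1274391503742957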